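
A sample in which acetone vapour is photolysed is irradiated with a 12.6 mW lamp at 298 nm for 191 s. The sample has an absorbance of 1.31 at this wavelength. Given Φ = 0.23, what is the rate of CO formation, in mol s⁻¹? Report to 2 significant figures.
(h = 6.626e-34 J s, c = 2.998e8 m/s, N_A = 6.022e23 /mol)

Photon energy at 298 nm: hc/λ = (6.626e-34)(2.998e8)/(298e-9) = 6.666e-19 J.
Energy delivered: (12.6 mW)(191 s) = 2.407 J.
Photons incident: 2.407 / 6.666e-19 = 3.611e18, i.e. 3.611e18/6.022e23 = 5.996e-6 mol.
Fraction absorbed: 1 − 10^(−1.31) = 0.9510.
Photons absorbed: 0.9510 × 5.996e-6 = 5.702e-6 mol.
Product formed: 0.23 × 5.702e-6 = 1.311e-6 mol.
Rate: 1.311e-6 / 191 s = 6.9e-9 mol s⁻¹.

6.9e-9 mol s⁻¹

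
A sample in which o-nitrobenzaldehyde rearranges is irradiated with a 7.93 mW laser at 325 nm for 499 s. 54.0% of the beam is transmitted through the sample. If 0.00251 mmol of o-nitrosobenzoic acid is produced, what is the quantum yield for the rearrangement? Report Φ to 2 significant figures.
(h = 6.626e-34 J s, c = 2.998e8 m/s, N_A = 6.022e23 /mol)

Product: 0.00251 mmol = 2.51e-6 mol.
Photon energy at 325 nm: hc/λ = (6.626e-34)(2.998e8)/(325e-9) = 6.112e-19 J.
Energy delivered: (7.93 mW)(499 s) = 3.957 J.
Photons incident: 3.957 / 6.112e-19 = 6.474e18, i.e. 6.474e18/6.022e23 = 1.075e-5 mol.
Fraction absorbed: 1 − 54.0/100 = 0.4600.
Photons absorbed: 0.4600 × 1.075e-5 = 4.945e-6 mol.
Φ = 2.51e-6 mol / 4.945e-6 mol photons = 0.51.

Φ = 0.51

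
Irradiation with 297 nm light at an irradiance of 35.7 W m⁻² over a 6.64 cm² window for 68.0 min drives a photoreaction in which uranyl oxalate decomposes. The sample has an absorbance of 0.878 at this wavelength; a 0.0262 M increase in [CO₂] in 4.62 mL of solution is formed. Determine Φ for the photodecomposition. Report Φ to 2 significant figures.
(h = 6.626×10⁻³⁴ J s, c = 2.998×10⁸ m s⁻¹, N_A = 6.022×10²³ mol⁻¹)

Φ = 0.58

Product: (0.0262 M)(0.00462 L) = 1.210×10⁻⁴ mol.
Photon energy at 297 nm: hc/λ = (6.626×10⁻³⁴)(2.998×10⁸)/(297×10⁻⁹) = 6.688×10⁻¹⁹ J.
Energy delivered: (35.7 W m⁻²)(6.64×10⁻⁴ m²)(4080 s) = 96.72 J.
Photons incident: 96.72 / 6.688×10⁻¹⁹ = 1.446×10²⁰, i.e. 1.446×10²⁰/6.022×10²³ = 2.401×10⁻⁴ mol.
Fraction absorbed: 1 − 10^(−0.878) = 0.8676.
Photons absorbed: 0.8676 × 2.401×10⁻⁴ = 2.083×10⁻⁴ mol.
Φ = 1.210×10⁻⁴ mol / 2.083×10⁻⁴ mol photons = 0.58.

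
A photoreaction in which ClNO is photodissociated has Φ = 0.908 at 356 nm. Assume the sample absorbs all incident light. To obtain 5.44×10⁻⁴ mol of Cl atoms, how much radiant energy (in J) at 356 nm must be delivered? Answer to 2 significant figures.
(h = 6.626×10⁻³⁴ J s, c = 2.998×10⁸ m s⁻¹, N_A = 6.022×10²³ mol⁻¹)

200 J

Photons that must be absorbed: 5.44×10⁻⁴ / 0.908 = 5.991×10⁻⁴ mol.
Photon energy: hc/λ = 5.580×10⁻¹⁹ J; per mole, 3.360×10⁵ J mol⁻¹.
Energy required: 5.991×10⁻⁴ × 3.360×10⁵ = 200 J.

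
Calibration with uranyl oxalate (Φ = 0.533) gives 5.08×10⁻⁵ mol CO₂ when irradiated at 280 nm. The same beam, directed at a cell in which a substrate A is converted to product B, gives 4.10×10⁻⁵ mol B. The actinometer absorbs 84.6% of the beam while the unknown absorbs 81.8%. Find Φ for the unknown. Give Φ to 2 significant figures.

Φ = 0.44

Photons absorbed by the actinometer: 5.08×10⁻⁵ / 0.533 = 9.531×10⁻⁵ mol.
Incident flux: 9.531×10⁻⁵ / 0.846 = 1.127×10⁻⁴ einstein.
Absorbed by unknown: 0.818 × 1.127×10⁻⁴ = 9.219×10⁻⁵ mol.
Φ(unknown) = 4.10×10⁻⁵ / 9.219×10⁻⁵ = 0.44.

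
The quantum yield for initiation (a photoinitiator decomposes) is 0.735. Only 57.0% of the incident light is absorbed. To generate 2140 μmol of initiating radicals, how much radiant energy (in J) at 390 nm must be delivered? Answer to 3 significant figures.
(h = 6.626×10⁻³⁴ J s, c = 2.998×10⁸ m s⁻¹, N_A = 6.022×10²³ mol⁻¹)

1570 J

Product: 2140 μmol = 0.00214 mol.
Photons that must be absorbed: 0.00214 / 0.735 = 0.002912 mol.
Incident photons needed: 0.002912 / 0.570 = 0.005109 mol.
Photon energy: hc/λ = 5.094×10⁻¹⁹ J; per mole, 3.068×10⁵ J mol⁻¹.
Energy required: 0.005109 × 3.068×10⁵ = 1570 J.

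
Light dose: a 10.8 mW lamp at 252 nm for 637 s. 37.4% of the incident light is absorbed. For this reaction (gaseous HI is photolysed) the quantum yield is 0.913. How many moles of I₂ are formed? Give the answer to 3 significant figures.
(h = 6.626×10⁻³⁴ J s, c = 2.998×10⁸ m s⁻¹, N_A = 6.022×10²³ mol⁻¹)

Photon energy at 252 nm: hc/λ = (6.626×10⁻³⁴)(2.998×10⁸)/(252×10⁻⁹) = 7.883×10⁻¹⁹ J.
Energy delivered: (10.8 mW)(637 s) = 6.880 J.
Photons incident: 6.880 / 7.883×10⁻¹⁹ = 8.728×10¹⁸, i.e. 8.728×10¹⁸/6.022×10²³ = 1.449×10⁻⁵ mol.
Photons absorbed: 0.374 × 1.449×10⁻⁵ = 5.419×10⁻⁶ mol.
Product: Φ × n_abs = 0.913 × 5.419×10⁻⁶ = 4.948×10⁻⁶ mol.

4.95×10⁻⁶ mol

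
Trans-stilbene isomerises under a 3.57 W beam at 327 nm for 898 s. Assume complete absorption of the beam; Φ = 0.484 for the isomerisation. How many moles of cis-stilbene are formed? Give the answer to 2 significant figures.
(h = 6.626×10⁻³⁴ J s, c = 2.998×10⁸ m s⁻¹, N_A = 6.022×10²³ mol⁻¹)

0.0042 mol

Photon energy at 327 nm: hc/λ = (6.626×10⁻³⁴)(2.998×10⁸)/(327×10⁻⁹) = 6.075×10⁻¹⁹ J.
Energy delivered: (3.57 W)(898 s) = 3206 J.
Photons incident: 3206 / 6.075×10⁻¹⁹ = 5.277×10²¹, i.e. 5.277×10²¹/6.022×10²³ = 0.008763 mol.
Product: Φ × n_abs = 0.484 × 0.008763 = 0.004241 mol.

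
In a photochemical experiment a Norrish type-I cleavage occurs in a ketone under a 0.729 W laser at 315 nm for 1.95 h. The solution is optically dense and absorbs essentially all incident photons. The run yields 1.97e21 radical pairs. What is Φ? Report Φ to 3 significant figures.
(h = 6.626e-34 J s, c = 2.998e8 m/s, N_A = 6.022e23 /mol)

Product: 1.97e21 / 6.022e23 = 0.003271 mol.
Photon energy at 315 nm: hc/λ = (6.626e-34)(2.998e8)/(315e-9) = 6.306e-19 J.
Energy delivered: (0.729 W)(7020 s) = 5118 J.
Photons incident: 5118 / 6.306e-19 = 8.116e21, i.e. 8.116e21/6.022e23 = 0.01348 mol.
Φ = 0.003271 mol / 0.01348 mol photons = 0.243.

Φ = 0.243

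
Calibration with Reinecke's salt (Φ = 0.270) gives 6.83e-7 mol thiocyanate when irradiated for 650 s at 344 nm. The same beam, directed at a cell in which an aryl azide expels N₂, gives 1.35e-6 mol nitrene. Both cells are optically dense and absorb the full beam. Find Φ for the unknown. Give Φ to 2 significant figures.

Φ = 0.53

Photons absorbed by the actinometer: 6.83e-7 / 0.270 = 2.530e-6 mol.
Φ(unknown) = 1.35e-6 / 2.530e-6 = 0.53.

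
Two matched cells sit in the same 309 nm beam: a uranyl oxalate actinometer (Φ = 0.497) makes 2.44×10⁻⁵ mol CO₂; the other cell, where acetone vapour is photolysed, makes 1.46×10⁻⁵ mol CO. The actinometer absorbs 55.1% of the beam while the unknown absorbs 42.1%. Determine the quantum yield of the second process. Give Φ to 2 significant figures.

Photons absorbed by the actinometer: 2.44×10⁻⁵ / 0.497 = 4.909×10⁻⁵ mol.
Incident flux: 4.909×10⁻⁵ / 0.551 = 8.909×10⁻⁵ einstein.
Absorbed by unknown: 0.421 × 8.909×10⁻⁵ = 3.751×10⁻⁵ mol.
Φ(unknown) = 1.46×10⁻⁵ / 3.751×10⁻⁵ = 0.39.

Φ = 0.39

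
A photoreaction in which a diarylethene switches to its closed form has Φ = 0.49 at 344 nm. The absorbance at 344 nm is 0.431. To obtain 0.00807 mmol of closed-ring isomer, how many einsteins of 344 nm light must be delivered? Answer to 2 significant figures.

2.6×10⁻⁵ einstein

Product: 0.00807 mmol = 8.07×10⁻⁶ mol.
Photons that must be absorbed: 8.07×10⁻⁶ / 0.49 = 1.647×10⁻⁵ mol.
Fraction absorbed: 1 − 10^(−0.431) = 0.6293.
Incident photons needed: 1.647×10⁻⁵ / 0.6293 = 2.617×10⁻⁵ mol.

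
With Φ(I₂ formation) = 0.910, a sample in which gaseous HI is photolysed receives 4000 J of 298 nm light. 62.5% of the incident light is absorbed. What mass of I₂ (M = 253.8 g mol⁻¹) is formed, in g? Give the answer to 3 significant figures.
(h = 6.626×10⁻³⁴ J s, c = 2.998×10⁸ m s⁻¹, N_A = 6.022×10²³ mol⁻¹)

Photon energy at 298 nm: hc/λ = (6.626×10⁻³⁴)(2.998×10⁸)/(298×10⁻⁹) = 6.666×10⁻¹⁹ J.
Photons incident: 4000 / 6.666×10⁻¹⁹ = 6.001×10²¹, i.e. 6.001×10²¹/6.022×10²³ = 0.009965 mol.
Photons absorbed: 0.625 × 0.009965 = 0.006228 mol.
Product: Φ × n_abs = 0.910 × 0.006228 = 0.005667 mol.
Mass: 0.005667 × 253.8 = 1.438 g = 1.44 g.

1.44 g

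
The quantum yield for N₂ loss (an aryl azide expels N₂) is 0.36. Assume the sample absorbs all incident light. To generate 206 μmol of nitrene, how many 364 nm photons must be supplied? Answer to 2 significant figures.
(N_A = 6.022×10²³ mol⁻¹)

Product: 206 μmol = 2.06×10⁻⁴ mol.
Photons that must be absorbed: 2.06×10⁻⁴ / 0.36 = 5.722×10⁻⁴ mol.
Photon count: 5.722×10⁻⁴ × 6.022×10²³ = 3.4×10²⁰.

3.4×10²⁰ photons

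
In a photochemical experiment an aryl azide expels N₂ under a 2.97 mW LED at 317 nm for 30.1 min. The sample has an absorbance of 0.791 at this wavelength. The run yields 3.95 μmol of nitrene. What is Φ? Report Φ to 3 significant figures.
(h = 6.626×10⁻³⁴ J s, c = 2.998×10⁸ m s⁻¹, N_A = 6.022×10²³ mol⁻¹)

Product: 3.95 μmol = 3.95×10⁻⁶ mol.
Photon energy at 317 nm: hc/λ = (6.626×10⁻³⁴)(2.998×10⁸)/(317×10⁻⁹) = 6.266×10⁻¹⁹ J.
Energy delivered: (2.97 mW)(1806 s) = 5.364 J.
Photons incident: 5.364 / 6.266×10⁻¹⁹ = 8.560×10¹⁸, i.e. 8.560×10¹⁸/6.022×10²³ = 1.421×10⁻⁵ mol.
Fraction absorbed: 1 − 10^(−0.791) = 0.8382.
Photons absorbed: 0.8382 × 1.421×10⁻⁵ = 1.191×10⁻⁵ mol.
Φ = 3.95×10⁻⁶ mol / 1.191×10⁻⁵ mol photons = 0.332.

Φ = 0.332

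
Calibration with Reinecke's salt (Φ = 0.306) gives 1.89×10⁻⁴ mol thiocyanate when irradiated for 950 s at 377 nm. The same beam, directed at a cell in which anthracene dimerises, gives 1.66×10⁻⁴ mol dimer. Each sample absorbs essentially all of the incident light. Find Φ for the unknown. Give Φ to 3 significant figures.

Φ = 0.269

Photons absorbed by the actinometer: 1.89×10⁻⁴ / 0.306 = 6.176×10⁻⁴ mol.
Φ(unknown) = 1.66×10⁻⁴ / 6.176×10⁻⁴ = 0.269.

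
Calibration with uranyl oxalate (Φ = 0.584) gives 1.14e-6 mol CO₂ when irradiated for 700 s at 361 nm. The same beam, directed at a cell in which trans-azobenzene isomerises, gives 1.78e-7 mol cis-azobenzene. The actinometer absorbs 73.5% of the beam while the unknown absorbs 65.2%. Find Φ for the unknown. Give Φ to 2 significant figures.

Photons absorbed by the actinometer: 1.14e-6 / 0.584 = 1.952e-6 mol.
Incident flux: 1.952e-6 / 0.735 = 2.656e-6 einstein.
Absorbed by unknown: 0.652 × 2.656e-6 = 1.732e-6 mol.
Φ(unknown) = 1.78e-7 / 1.732e-6 = 0.10.

Φ = 0.10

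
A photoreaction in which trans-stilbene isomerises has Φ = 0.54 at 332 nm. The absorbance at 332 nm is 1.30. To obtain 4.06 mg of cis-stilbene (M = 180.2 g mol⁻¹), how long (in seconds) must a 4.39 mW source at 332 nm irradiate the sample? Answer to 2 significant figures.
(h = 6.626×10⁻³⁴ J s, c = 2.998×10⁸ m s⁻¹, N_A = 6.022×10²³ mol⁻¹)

Product: 4.06 mg / 180.2 g mol⁻¹ = 2.253×10⁻⁵ mol.
Photons that must be absorbed: 2.253×10⁻⁵ / 0.54 = 4.172×10⁻⁵ mol.
Fraction absorbed: 1 − 10^(−1.30) = 0.9499.
Incident photons needed: 4.172×10⁻⁵ / 0.9499 = 4.392×10⁻⁵ mol.
Photon energy: hc/λ = 5.983×10⁻¹⁹ J; per mole, 3.603×10⁵ J mol⁻¹.
Energy required: 4.392×10⁻⁵ × 3.603×10⁵ = 15.82 J.
Time: 15.82 J / 0.00439 W = 3600 s.

t ≈ 3600 s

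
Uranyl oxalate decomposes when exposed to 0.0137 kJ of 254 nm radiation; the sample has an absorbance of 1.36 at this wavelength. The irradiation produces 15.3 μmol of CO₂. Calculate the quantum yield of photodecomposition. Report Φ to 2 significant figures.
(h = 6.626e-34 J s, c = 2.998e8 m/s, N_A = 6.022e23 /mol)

Product: 15.3 μmol = 1.53e-5 mol.
Photon energy at 254 nm: hc/λ = (6.626e-34)(2.998e8)/(254e-9) = 7.821e-19 J.
Incident energy: 0.0137 kJ = 13.7 J.
Photons incident: 13.7 / 7.821e-19 = 1.752e19, i.e. 1.752e19/6.022e23 = 2.909e-5 mol.
Fraction absorbed: 1 − 10^(−1.36) = 0.9563.
Photons absorbed: 0.9563 × 2.909e-5 = 2.782e-5 mol.
Φ = 1.53e-5 mol / 2.782e-5 mol photons = 0.55.

Φ = 0.55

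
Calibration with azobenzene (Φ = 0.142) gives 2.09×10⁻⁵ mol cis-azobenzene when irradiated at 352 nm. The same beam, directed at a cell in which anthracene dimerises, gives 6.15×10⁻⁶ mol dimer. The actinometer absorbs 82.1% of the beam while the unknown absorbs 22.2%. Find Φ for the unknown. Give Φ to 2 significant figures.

Photons absorbed by the actinometer: 2.09×10⁻⁵ / 0.142 = 1.472×10⁻⁴ mol.
Incident flux: 1.472×10⁻⁴ / 0.821 = 1.793×10⁻⁴ einstein.
Absorbed by unknown: 0.222 × 1.793×10⁻⁴ = 3.980×10⁻⁵ mol.
Φ(unknown) = 6.15×10⁻⁶ / 3.980×10⁻⁵ = 0.15.

Φ = 0.15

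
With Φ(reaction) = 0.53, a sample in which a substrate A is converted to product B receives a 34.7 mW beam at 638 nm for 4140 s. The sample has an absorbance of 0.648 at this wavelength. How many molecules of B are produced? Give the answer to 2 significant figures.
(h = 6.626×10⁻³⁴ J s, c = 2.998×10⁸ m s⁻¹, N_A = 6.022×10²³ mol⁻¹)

1.9×10²⁰ molecules

Photon energy at 638 nm: hc/λ = (6.626×10⁻³⁴)(2.998×10⁸)/(638×10⁻⁹) = 3.114×10⁻¹⁹ J.
Energy delivered: (34.7 mW)(4140 s) = 143.7 J.
Photons incident: 143.7 / 3.114×10⁻¹⁹ = 4.615×10²⁰, i.e. 4.615×10²⁰/6.022×10²³ = 7.664×10⁻⁴ mol.
Fraction absorbed: 1 − 10^(−0.648) = 0.7751.
Photons absorbed: 0.7751 × 7.664×10⁻⁴ = 5.940×10⁻⁴ mol.
Product: Φ × n_abs = 0.53 × 5.940×10⁻⁴ = 3.148×10⁻⁴ mol.
As a count: 3.148×10⁻⁴ × 6.022×10²³ = 1.9×10²⁰.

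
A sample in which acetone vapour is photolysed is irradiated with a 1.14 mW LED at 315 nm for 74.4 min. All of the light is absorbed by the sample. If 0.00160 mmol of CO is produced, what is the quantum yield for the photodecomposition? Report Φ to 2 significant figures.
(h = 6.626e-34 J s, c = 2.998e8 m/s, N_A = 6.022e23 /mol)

Φ = 0.12

Product: 0.00160 mmol = 1.60e-6 mol.
Photon energy at 315 nm: hc/λ = (6.626e-34)(2.998e8)/(315e-9) = 6.306e-19 J.
Energy delivered: (1.14 mW)(4464 s) = 5.089 J.
Photons incident: 5.089 / 6.306e-19 = 8.070e18, i.e. 8.070e18/6.022e23 = 1.340e-5 mol.
Φ = 1.60e-6 mol / 1.340e-5 mol photons = 0.12.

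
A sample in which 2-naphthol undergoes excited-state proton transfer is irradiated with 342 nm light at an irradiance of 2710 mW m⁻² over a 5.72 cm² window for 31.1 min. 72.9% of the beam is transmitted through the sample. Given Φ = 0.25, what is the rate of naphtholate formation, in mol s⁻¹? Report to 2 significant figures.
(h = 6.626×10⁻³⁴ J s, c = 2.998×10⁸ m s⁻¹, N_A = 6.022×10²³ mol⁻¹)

3.0×10⁻¹⁰ mol s⁻¹

Photon energy at 342 nm: hc/λ = (6.626×10⁻³⁴)(2.998×10⁸)/(342×10⁻⁹) = 5.808×10⁻¹⁹ J.
Energy delivered: (2710 mW m⁻²)(5.72×10⁻⁴ m²)(1866 s) = 2.893 J.
Photons incident: 2.893 / 5.808×10⁻¹⁹ = 4.981×10¹⁸, i.e. 4.981×10¹⁸/6.022×10²³ = 8.271×10⁻⁶ mol.
Fraction absorbed: 1 − 72.9/100 = 0.2710.
Photons absorbed: 0.2710 × 8.271×10⁻⁶ = 2.241×10⁻⁶ mol.
Product formed: 0.25 × 2.241×10⁻⁶ = 5.603×10⁻⁷ mol.
Rate: 5.603×10⁻⁷ / 1866 s = 3.0×10⁻¹⁰ mol s⁻¹.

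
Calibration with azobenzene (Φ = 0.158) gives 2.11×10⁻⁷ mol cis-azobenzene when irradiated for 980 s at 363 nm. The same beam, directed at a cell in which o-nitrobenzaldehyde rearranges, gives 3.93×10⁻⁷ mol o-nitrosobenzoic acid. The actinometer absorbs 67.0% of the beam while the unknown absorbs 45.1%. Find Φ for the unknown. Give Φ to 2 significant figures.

Φ = 0.44

Photons absorbed by the actinometer: 2.11×10⁻⁷ / 0.158 = 1.335×10⁻⁶ mol.
Incident flux: 1.335×10⁻⁶ / 0.670 = 1.993×10⁻⁶ einstein.
Absorbed by unknown: 0.451 × 1.993×10⁻⁶ = 8.988×10⁻⁷ mol.
Φ(unknown) = 3.93×10⁻⁷ / 8.988×10⁻⁷ = 0.44.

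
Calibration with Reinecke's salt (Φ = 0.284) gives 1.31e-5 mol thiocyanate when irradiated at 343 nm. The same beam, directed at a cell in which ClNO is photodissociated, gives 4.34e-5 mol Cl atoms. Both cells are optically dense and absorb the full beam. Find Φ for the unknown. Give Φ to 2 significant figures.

Φ = 0.94

Photons absorbed by the actinometer: 1.31e-5 / 0.284 = 4.613e-5 mol.
Φ(unknown) = 4.34e-5 / 4.613e-5 = 0.94.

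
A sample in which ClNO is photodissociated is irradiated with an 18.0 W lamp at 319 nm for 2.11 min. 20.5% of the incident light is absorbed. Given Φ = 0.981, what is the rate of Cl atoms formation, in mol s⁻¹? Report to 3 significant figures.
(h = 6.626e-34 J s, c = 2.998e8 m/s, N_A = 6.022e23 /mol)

9.65e-6 mol s⁻¹

Photon energy at 319 nm: hc/λ = (6.626e-34)(2.998e8)/(319e-9) = 6.227e-19 J.
Energy delivered: (18.0 W)(126.6 s) = 2279 J.
Photons incident: 2279 / 6.227e-19 = 3.660e21, i.e. 3.660e21/6.022e23 = 0.006078 mol.
Photons absorbed: 0.205 × 0.006078 = 0.001246 mol.
Product formed: 0.981 × 0.001246 = 0.001222 mol.
Rate: 0.001222 / 126.6 s = 9.65e-6 mol s⁻¹.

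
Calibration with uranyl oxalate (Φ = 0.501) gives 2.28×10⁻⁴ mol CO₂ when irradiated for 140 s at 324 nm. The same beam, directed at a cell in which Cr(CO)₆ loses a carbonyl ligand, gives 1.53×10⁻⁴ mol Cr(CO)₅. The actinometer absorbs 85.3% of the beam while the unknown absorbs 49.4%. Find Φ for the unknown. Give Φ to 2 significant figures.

Φ = 0.58

Photons absorbed by the actinometer: 2.28×10⁻⁴ / 0.501 = 4.551×10⁻⁴ mol.
Incident flux: 4.551×10⁻⁴ / 0.853 = 5.335×10⁻⁴ einstein.
Absorbed by unknown: 0.494 × 5.335×10⁻⁴ = 2.635×10⁻⁴ mol.
Φ(unknown) = 1.53×10⁻⁴ / 2.635×10⁻⁴ = 0.58.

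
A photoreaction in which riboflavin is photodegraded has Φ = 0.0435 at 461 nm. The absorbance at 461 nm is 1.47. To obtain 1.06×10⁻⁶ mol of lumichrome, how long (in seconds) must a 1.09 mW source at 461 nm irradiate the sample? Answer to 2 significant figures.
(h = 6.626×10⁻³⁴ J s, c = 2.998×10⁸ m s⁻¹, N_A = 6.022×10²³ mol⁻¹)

Photons that must be absorbed: 1.06×10⁻⁶ / 0.0435 = 2.437×10⁻⁵ mol.
Fraction absorbed: 1 − 10^(−1.47) = 0.9661.
Incident photons needed: 2.437×10⁻⁵ / 0.9661 = 2.523×10⁻⁵ mol.
Photon energy: hc/λ = 4.309×10⁻¹⁹ J; per mole, 2.595×10⁵ J mol⁻¹.
Energy required: 2.523×10⁻⁵ × 2.595×10⁵ = 6.547 J.
Time: 6.547 J / 0.00109 W = 6000 s.

t ≈ 6000 s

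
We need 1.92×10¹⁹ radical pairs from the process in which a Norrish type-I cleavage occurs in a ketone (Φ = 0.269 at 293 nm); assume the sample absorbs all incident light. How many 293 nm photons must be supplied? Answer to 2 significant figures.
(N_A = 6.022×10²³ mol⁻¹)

Product: 1.92×10¹⁹ / 6.022×10²³ = 3.188×10⁻⁵ mol.
Photons that must be absorbed: 3.188×10⁻⁵ / 0.269 = 1.185×10⁻⁴ mol.
Photon count: 1.185×10⁻⁴ × 6.022×10²³ = 7.1×10¹⁹.

7.1×10¹⁹ photons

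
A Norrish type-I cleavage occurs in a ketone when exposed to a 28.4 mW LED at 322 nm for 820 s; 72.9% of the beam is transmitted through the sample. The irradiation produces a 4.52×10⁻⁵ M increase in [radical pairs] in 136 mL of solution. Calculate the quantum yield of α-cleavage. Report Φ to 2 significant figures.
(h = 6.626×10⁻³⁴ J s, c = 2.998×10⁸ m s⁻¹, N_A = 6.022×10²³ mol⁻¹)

Product: (4.52×10⁻⁵ M)(0.136 L) = 6.147×10⁻⁶ mol.
Photon energy at 322 nm: hc/λ = (6.626×10⁻³⁴)(2.998×10⁸)/(322×10⁻⁹) = 6.169×10⁻¹⁹ J.
Energy delivered: (28.4 mW)(820 s) = 23.29 J.
Photons incident: 23.29 / 6.169×10⁻¹⁹ = 3.775×10¹⁹, i.e. 3.775×10¹⁹/6.022×10²³ = 6.269×10⁻⁵ mol.
Fraction absorbed: 1 − 72.9/100 = 0.2710.
Photons absorbed: 0.2710 × 6.269×10⁻⁵ = 1.699×10⁻⁵ mol.
Φ = 6.147×10⁻⁶ mol / 1.699×10⁻⁵ mol photons = 0.36.

Φ = 0.36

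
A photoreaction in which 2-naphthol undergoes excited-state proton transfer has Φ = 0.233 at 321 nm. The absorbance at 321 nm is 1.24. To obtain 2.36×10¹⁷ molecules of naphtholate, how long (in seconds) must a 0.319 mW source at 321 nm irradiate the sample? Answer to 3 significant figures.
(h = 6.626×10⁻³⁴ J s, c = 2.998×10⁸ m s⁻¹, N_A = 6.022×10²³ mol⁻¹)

t ≈ 2080 s

Product: 2.36×10¹⁷ / 6.022×10²³ = 3.919×10⁻⁷ mol.
Photons that must be absorbed: 3.919×10⁻⁷ / 0.233 = 1.682×10⁻⁶ mol.
Fraction absorbed: 1 − 10^(−1.24) = 0.9425.
Incident photons needed: 1.682×10⁻⁶ / 0.9425 = 1.785×10⁻⁶ mol.
Photon energy: hc/λ = 6.188×10⁻¹⁹ J; per mole, 3.726×10⁵ J mol⁻¹.
Energy required: 1.785×10⁻⁶ × 3.726×10⁵ = 0.6651 J.
Time: 0.6651 J / 0.000319 W = 2080 s.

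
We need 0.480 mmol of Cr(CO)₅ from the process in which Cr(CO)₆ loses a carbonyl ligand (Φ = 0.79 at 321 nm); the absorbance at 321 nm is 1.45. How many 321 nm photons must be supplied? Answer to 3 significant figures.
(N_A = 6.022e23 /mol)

Product: 0.480 mmol = 4.80e-4 mol.
Photons that must be absorbed: 4.80e-4 / 0.79 = 6.076e-4 mol.
Fraction absorbed: 1 − 10^(−1.45) = 0.9645.
Incident photons needed: 6.076e-4 / 0.9645 = 6.300e-4 mol.
Photon count: 6.300e-4 × 6.022e23 = 3.79e20.

3.79e20 photons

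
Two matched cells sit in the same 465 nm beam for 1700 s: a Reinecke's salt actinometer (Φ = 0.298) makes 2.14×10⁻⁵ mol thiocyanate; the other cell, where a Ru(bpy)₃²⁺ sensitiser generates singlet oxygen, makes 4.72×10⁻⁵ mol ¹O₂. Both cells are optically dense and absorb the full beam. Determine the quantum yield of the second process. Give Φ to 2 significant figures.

Φ = 0.66

Photons absorbed by the actinometer: 2.14×10⁻⁵ / 0.298 = 7.181×10⁻⁵ mol.
Φ(unknown) = 4.72×10⁻⁵ / 7.181×10⁻⁵ = 0.66.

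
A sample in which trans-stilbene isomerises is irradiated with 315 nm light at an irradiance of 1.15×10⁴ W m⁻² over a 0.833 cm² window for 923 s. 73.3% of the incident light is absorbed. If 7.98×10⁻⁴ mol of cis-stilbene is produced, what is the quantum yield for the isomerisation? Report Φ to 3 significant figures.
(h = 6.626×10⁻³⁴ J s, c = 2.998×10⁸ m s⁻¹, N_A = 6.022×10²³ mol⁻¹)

Φ = 0.468

Photon energy at 315 nm: hc/λ = (6.626×10⁻³⁴)(2.998×10⁸)/(315×10⁻⁹) = 6.306×10⁻¹⁹ J.
Energy delivered: (1.15×10⁴ W m⁻²)(0.833×10⁻⁴ m²)(923 s) = 884.2 J.
Photons incident: 884.2 / 6.306×10⁻¹⁹ = 1.402×10²¹, i.e. 1.402×10²¹/6.022×10²³ = 0.002328 mol.
Photons absorbed: 0.733 × 0.002328 = 0.001706 mol.
Φ = 7.98×10⁻⁴ mol / 0.001706 mol photons = 0.468.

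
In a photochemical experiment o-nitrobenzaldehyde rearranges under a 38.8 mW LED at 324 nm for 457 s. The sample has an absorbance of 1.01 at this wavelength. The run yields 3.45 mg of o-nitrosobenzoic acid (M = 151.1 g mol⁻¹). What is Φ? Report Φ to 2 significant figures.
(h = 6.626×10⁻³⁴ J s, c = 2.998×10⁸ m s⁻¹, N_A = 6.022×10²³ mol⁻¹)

Product: 3.45 mg / 151.1 g mol⁻¹ = 2.283×10⁻⁵ mol.
Photon energy at 324 nm: hc/λ = (6.626×10⁻³⁴)(2.998×10⁸)/(324×10⁻⁹) = 6.131×10⁻¹⁹ J.
Energy delivered: (38.8 mW)(457 s) = 17.73 J.
Photons incident: 17.73 / 6.131×10⁻¹⁹ = 2.892×10¹⁹, i.e. 2.892×10¹⁹/6.022×10²³ = 4.802×10⁻⁵ mol.
Fraction absorbed: 1 − 10^(−1.01) = 0.9023.
Photons absorbed: 0.9023 × 4.802×10⁻⁵ = 4.333×10⁻⁵ mol.
Φ = 2.283×10⁻⁵ mol / 4.333×10⁻⁵ mol photons = 0.53.

Φ = 0.53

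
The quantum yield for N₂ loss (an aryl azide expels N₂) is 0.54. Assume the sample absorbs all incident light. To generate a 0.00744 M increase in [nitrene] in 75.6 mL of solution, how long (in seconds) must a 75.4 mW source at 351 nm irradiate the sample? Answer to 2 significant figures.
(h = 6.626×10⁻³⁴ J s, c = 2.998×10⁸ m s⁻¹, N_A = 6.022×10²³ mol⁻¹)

Product: (0.00744 M)(0.0756 L) = 5.625×10⁻⁴ mol.
Photons that must be absorbed: 5.625×10⁻⁴ / 0.54 = 0.001042 mol.
Photon energy: hc/λ = 5.659×10⁻¹⁹ J; per mole, 3.408×10⁵ J mol⁻¹.
Energy required: 0.001042 × 3.408×10⁵ = 355.1 J.
Time: 355.1 J / 0.0754 W = 4700 s.

t ≈ 4700 s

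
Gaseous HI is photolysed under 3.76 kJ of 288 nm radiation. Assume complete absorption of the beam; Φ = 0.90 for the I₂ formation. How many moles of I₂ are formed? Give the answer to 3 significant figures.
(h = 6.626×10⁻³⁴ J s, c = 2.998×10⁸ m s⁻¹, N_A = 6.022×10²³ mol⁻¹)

Photon energy at 288 nm: hc/λ = (6.626×10⁻³⁴)(2.998×10⁸)/(288×10⁻⁹) = 6.897×10⁻¹⁹ J.
Incident energy: 3.76 kJ = 3760 J.
Photons incident: 3760 / 6.897×10⁻¹⁹ = 5.452×10²¹, i.e. 5.452×10²¹/6.022×10²³ = 0.009053 mol.
Product: Φ × n_abs = 0.90 × 0.009053 = 0.008148 mol.

0.00815 mol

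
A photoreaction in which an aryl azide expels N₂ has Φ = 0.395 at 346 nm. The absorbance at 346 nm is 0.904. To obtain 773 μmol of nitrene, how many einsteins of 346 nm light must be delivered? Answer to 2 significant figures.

0.0022 einstein

Product: 773 μmol = 7.73e-4 mol.
Photons that must be absorbed: 7.73e-4 / 0.395 = 0.001957 mol.
Fraction absorbed: 1 − 10^(−0.904) = 0.8753.
Incident photons needed: 0.001957 / 0.8753 = 0.002236 mol.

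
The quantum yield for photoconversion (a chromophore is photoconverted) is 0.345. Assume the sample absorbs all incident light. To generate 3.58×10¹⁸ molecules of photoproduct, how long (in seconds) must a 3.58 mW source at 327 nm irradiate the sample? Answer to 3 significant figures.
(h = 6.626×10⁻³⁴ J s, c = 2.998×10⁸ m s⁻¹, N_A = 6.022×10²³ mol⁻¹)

t ≈ 1760 s

Product: 3.58×10¹⁸ / 6.022×10²³ = 5.945×10⁻⁶ mol.
Photons that must be absorbed: 5.945×10⁻⁶ / 0.345 = 1.723×10⁻⁵ mol.
Photon energy: hc/λ = 6.075×10⁻¹⁹ J; per mole, 3.658×10⁵ J mol⁻¹.
Energy required: 1.723×10⁻⁵ × 3.658×10⁵ = 6.303 J.
Time: 6.303 J / 0.00358 W = 1760 s.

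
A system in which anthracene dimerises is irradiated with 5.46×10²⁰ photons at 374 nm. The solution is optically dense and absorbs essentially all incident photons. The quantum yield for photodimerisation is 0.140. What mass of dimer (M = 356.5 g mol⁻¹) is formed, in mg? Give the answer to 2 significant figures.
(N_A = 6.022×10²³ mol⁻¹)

Moles of photons: 5.46×10²⁰ / 6.022×10²³ = 9.067×10⁻⁴ mol.
Product: Φ × n_abs = 0.140 × 9.067×10⁻⁴ = 1.269×10⁻⁴ mol.
Mass: 1.269×10⁻⁴ × 356.5 = 0.04524 g = 45 mg.

45 mg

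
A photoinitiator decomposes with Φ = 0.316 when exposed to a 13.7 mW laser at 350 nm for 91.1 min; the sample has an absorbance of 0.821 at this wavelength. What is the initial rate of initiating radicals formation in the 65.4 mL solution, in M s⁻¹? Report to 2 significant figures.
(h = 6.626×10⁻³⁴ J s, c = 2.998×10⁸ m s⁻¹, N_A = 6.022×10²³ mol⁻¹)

1.6×10⁻⁷ M s⁻¹

Photon energy at 350 nm: hc/λ = (6.626×10⁻³⁴)(2.998×10⁸)/(350×10⁻⁹) = 5.676×10⁻¹⁹ J.
Energy delivered: (13.7 mW)(5466 s) = 74.88 J.
Photons incident: 74.88 / 5.676×10⁻¹⁹ = 1.319×10²⁰, i.e. 1.319×10²⁰/6.022×10²³ = 2.190×10⁻⁴ mol.
Fraction absorbed: 1 − 10^(−0.821) = 0.8490.
Photons absorbed: 0.8490 × 2.190×10⁻⁴ = 1.859×10⁻⁴ mol.
Product formed: 0.316 × 1.859×10⁻⁴ = 5.874×10⁻⁵ mol.
Rate: 5.874×10⁻⁵ mol / (5466 s × 0.0654 L) = 1.6×10⁻⁷ M s⁻¹.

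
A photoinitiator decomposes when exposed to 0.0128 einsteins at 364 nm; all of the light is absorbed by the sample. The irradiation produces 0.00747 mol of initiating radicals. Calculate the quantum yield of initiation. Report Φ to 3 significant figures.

Φ = 0.584

Φ = 0.00747 mol / 0.0128 mol photons = 0.584.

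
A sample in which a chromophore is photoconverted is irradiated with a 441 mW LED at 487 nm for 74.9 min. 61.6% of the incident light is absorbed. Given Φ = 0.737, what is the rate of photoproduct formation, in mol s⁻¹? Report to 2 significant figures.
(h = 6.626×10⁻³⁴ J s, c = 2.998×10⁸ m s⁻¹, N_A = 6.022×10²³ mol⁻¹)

Photon energy at 487 nm: hc/λ = (6.626×10⁻³⁴)(2.998×10⁸)/(487×10⁻⁹) = 4.079×10⁻¹⁹ J.
Energy delivered: (441 mW)(4494 s) = 1982 J.
Photons incident: 1982 / 4.079×10⁻¹⁹ = 4.859×10²¹, i.e. 4.859×10²¹/6.022×10²³ = 0.008069 mol.
Photons absorbed: 0.616 × 0.008069 = 0.004971 mol.
Product formed: 0.737 × 0.004971 = 0.003664 mol.
Rate: 0.003664 / 4494 s = 8.2×10⁻⁷ mol s⁻¹.

8.2×10⁻⁷ mol s⁻¹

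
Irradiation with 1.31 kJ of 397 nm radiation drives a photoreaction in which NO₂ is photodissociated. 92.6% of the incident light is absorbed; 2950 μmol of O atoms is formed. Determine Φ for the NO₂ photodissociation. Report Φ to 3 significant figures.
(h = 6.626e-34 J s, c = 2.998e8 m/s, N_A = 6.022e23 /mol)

Product: 2950 μmol = 0.00295 mol.
Photon energy at 397 nm: hc/λ = (6.626e-34)(2.998e8)/(397e-9) = 5.004e-19 J.
Incident energy: 1.31 kJ = 1310 J.
Photons incident: 1310 / 5.004e-19 = 2.618e21, i.e. 2.618e21/6.022e23 = 0.004347 mol.
Photons absorbed: 0.926 × 0.004347 = 0.004025 mol.
Φ = 0.00295 mol / 0.004025 mol photons = 0.733.

Φ = 0.733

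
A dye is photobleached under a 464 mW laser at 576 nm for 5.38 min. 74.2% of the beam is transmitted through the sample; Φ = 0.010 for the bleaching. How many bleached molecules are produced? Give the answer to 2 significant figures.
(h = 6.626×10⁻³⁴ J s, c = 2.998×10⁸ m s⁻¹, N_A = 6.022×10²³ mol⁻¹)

Photon energy at 576 nm: hc/λ = (6.626×10⁻³⁴)(2.998×10⁸)/(576×10⁻⁹) = 3.449×10⁻¹⁹ J.
Energy delivered: (464 mW)(322.8 s) = 149.8 J.
Photons incident: 149.8 / 3.449×10⁻¹⁹ = 4.343×10²⁰, i.e. 4.343×10²⁰/6.022×10²³ = 7.212×10⁻⁴ mol.
Fraction absorbed: 1 − 74.2/100 = 0.2580.
Photons absorbed: 0.2580 × 7.212×10⁻⁴ = 1.861×10⁻⁴ mol.
Product: Φ × n_abs = 0.010 × 1.861×10⁻⁴ = 1.861×10⁻⁶ mol.
As a count: 1.861×10⁻⁶ × 6.022×10²³ = 1.1×10¹⁸.

1.1×10¹⁸ bleached molecules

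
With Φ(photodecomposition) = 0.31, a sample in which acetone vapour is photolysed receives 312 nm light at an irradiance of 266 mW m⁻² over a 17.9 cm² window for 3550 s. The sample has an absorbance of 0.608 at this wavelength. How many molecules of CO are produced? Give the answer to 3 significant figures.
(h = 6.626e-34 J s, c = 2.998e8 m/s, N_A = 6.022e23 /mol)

Photon energy at 312 nm: hc/λ = (6.626e-34)(2.998e8)/(312e-9) = 6.367e-19 J.
Energy delivered: (266 mW m⁻²)(17.9e-4 m²)(3550 s) = 1.690 J.
Photons incident: 1.690 / 6.367e-19 = 2.654e18, i.e. 2.654e18/6.022e23 = 4.407e-6 mol.
Fraction absorbed: 1 − 10^(−0.608) = 0.7534.
Photons absorbed: 0.7534 × 4.407e-6 = 3.320e-6 mol.
Product: Φ × n_abs = 0.31 × 3.320e-6 = 1.029e-6 mol.
As a count: 1.029e-6 × 6.022e23 = 6.20e17.

6.20e17 molecules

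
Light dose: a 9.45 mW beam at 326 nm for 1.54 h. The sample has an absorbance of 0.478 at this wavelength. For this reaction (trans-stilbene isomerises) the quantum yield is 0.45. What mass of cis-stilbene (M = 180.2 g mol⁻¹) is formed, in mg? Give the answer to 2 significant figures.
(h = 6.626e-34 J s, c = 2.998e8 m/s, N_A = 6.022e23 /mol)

Photon energy at 326 nm: hc/λ = (6.626e-34)(2.998e8)/(326e-9) = 6.093e-19 J.
Energy delivered: (9.45 mW)(5544 s) = 52.39 J.
Photons incident: 52.39 / 6.093e-19 = 8.598e19, i.e. 8.598e19/6.022e23 = 1.428e-4 mol.
Fraction absorbed: 1 − 10^(−0.478) = 0.6673.
Photons absorbed: 0.6673 × 1.428e-4 = 9.529e-5 mol.
Product: Φ × n_abs = 0.45 × 9.529e-5 = 4.288e-5 mol.
Mass: 4.288e-5 × 180.2 = 0.007727 g = 7.7 mg.

7.7 mg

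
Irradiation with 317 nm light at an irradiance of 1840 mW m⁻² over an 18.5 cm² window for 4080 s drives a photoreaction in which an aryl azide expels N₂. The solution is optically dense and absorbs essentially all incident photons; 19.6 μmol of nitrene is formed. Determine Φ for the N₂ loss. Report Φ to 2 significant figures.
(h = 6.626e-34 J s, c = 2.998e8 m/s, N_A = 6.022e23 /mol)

Product: 19.6 μmol = 1.96e-5 mol.
Photon energy at 317 nm: hc/λ = (6.626e-34)(2.998e8)/(317e-9) = 6.266e-19 J.
Energy delivered: (1840 mW m⁻²)(18.5e-4 m²)(4080 s) = 13.89 J.
Photons incident: 13.89 / 6.266e-19 = 2.217e19, i.e. 2.217e19/6.022e23 = 3.682e-5 mol.
Φ = 1.96e-5 mol / 3.682e-5 mol photons = 0.53.

Φ = 0.53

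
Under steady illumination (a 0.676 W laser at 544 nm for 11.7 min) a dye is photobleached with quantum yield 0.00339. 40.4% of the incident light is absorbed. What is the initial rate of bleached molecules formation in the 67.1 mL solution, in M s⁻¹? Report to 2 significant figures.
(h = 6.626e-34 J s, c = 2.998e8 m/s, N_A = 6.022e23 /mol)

6.3e-8 M s⁻¹

Photon energy at 544 nm: hc/λ = (6.626e-34)(2.998e8)/(544e-9) = 3.652e-19 J.
Energy delivered: (0.676 W)(702 s) = 474.6 J.
Photons incident: 474.6 / 3.652e-19 = 1.300e21, i.e. 1.300e21/6.022e23 = 0.002159 mol.
Photons absorbed: 0.404 × 0.002159 = 8.722e-4 mol.
Product formed: 0.00339 × 8.722e-4 = 2.957e-6 mol.
Rate: 2.957e-6 mol / (702 s × 0.0671 L) = 6.3e-8 M s⁻¹.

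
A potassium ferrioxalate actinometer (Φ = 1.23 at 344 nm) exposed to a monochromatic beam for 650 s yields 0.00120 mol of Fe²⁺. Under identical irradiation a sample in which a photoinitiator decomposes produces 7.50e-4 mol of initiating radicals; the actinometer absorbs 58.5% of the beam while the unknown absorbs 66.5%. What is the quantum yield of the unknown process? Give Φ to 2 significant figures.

Photons absorbed by the actinometer: 0.00120 / 1.23 = 9.756e-4 mol.
Incident flux: 9.756e-4 / 0.585 = 0.001668 einstein.
Absorbed by unknown: 0.665 × 0.001668 = 0.001109 mol.
Φ(unknown) = 7.50e-4 / 0.001109 = 0.68.

Φ = 0.68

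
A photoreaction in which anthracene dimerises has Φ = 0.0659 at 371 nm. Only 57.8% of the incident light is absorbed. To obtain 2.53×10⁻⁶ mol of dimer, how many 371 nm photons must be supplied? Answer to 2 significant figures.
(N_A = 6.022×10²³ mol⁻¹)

Photons that must be absorbed: 2.53×10⁻⁶ / 0.0659 = 3.839×10⁻⁵ mol.
Incident photons needed: 3.839×10⁻⁵ / 0.578 = 6.642×10⁻⁵ mol.
Photon count: 6.642×10⁻⁵ × 6.022×10²³ = 4.0×10¹⁹.

4.0×10¹⁹ photons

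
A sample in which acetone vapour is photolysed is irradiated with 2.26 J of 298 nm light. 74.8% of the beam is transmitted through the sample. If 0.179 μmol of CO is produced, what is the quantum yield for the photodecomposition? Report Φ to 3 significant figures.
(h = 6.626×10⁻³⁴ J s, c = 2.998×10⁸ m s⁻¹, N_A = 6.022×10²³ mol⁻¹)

Product: 0.179 μmol = 1.79×10⁻⁷ mol.
Photon energy at 298 nm: hc/λ = (6.626×10⁻³⁴)(2.998×10⁸)/(298×10⁻⁹) = 6.666×10⁻¹⁹ J.
Photons incident: 2.26 / 6.666×10⁻¹⁹ = 3.390×10¹⁸, i.e. 3.390×10¹⁸/6.022×10²³ = 5.629×10⁻⁶ mol.
Fraction absorbed: 1 − 74.8/100 = 0.2520.
Photons absorbed: 0.2520 × 5.629×10⁻⁶ = 1.419×10⁻⁶ mol.
Φ = 1.79×10⁻⁷ mol / 1.419×10⁻⁶ mol photons = 0.126.

Φ = 0.126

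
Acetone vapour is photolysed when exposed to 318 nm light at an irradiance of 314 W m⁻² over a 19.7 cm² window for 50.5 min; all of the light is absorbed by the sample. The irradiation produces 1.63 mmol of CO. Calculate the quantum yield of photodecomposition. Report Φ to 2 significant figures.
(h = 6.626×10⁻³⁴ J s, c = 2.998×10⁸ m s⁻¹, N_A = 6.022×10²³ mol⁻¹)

Product: 1.63 mmol = 0.00163 mol.
Photon energy at 318 nm: hc/λ = (6.626×10⁻³⁴)(2.998×10⁸)/(318×10⁻⁹) = 6.247×10⁻¹⁹ J.
Energy delivered: (314 W m⁻²)(19.7×10⁻⁴ m²)(3030 s) = 1874 J.
Photons incident: 1874 / 6.247×10⁻¹⁹ = 3.000×10²¹, i.e. 3.000×10²¹/6.022×10²³ = 0.004982 mol.
Φ = 0.00163 mol / 0.004982 mol photons = 0.33.

Φ = 0.33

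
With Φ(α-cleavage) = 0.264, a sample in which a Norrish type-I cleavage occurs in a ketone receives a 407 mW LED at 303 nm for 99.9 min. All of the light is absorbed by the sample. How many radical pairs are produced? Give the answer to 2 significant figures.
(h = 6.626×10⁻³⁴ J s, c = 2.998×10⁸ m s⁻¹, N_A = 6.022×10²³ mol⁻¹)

Photon energy at 303 nm: hc/λ = (6.626×10⁻³⁴)(2.998×10⁸)/(303×10⁻⁹) = 6.556×10⁻¹⁹ J.
Energy delivered: (407 mW)(5994 s) = 2440 J.
Photons incident: 2440 / 6.556×10⁻¹⁹ = 3.722×10²¹, i.e. 3.722×10²¹/6.022×10²³ = 0.006181 mol.
Product: Φ × n_abs = 0.264 × 0.006181 = 0.001632 mol.
As a count: 0.001632 × 6.022×10²³ = 9.8×10²⁰.

9.8×10²⁰ radical pairs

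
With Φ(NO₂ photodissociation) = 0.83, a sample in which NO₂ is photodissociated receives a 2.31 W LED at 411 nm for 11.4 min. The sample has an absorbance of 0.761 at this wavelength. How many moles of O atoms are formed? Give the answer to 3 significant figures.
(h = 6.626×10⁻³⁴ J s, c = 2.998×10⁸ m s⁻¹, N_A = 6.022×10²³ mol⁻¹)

Photon energy at 411 nm: hc/λ = (6.626×10⁻³⁴)(2.998×10⁸)/(411×10⁻⁹) = 4.833×10⁻¹⁹ J.
Energy delivered: (2.31 W)(684 s) = 1580 J.
Photons incident: 1580 / 4.833×10⁻¹⁹ = 3.269×10²¹, i.e. 3.269×10²¹/6.022×10²³ = 0.005428 mol.
Fraction absorbed: 1 − 10^(−0.761) = 0.8266.
Photons absorbed: 0.8266 × 0.005428 = 0.004487 mol.
Product: Φ × n_abs = 0.83 × 0.004487 = 0.003724 mol.

0.00372 mol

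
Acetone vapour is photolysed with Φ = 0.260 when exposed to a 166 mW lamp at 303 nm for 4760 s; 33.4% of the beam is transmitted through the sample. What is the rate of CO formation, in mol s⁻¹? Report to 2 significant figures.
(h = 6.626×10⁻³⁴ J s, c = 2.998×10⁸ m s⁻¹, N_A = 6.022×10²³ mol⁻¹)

Photon energy at 303 nm: hc/λ = (6.626×10⁻³⁴)(2.998×10⁸)/(303×10⁻⁹) = 6.556×10⁻¹⁹ J.
Energy delivered: (166 mW)(4760 s) = 790.2 J.
Photons incident: 790.2 / 6.556×10⁻¹⁹ = 1.205×10²¹, i.e. 1.205×10²¹/6.022×10²³ = 0.002001 mol.
Fraction absorbed: 1 − 33.4/100 = 0.6660.
Photons absorbed: 0.6660 × 0.002001 = 0.001333 mol.
Product formed: 0.260 × 0.001333 = 3.466×10⁻⁴ mol.
Rate: 3.466×10⁻⁴ / 4760 s = 7.3×10⁻⁸ mol s⁻¹.

7.3×10⁻⁸ mol s⁻¹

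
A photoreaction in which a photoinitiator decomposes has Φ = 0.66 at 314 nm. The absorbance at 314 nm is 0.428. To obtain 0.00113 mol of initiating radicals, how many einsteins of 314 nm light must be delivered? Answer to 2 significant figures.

0.0027 einstein

Photons that must be absorbed: 0.00113 / 0.66 = 0.001712 mol.
Fraction absorbed: 1 − 10^(−0.428) = 0.6267.
Incident photons needed: 0.001712 / 0.6267 = 0.002732 mol.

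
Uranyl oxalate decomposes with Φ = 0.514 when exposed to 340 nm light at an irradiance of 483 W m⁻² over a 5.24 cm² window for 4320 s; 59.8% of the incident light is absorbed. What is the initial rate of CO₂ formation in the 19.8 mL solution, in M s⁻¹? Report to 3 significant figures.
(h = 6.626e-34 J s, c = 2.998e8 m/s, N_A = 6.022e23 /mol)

1.12e-5 M s⁻¹

Photon energy at 340 nm: hc/λ = (6.626e-34)(2.998e8)/(340e-9) = 5.843e-19 J.
Energy delivered: (483 W m⁻²)(5.24e-4 m²)(4320 s) = 1093 J.
Photons incident: 1093 / 5.843e-19 = 1.871e21, i.e. 1.871e21/6.022e23 = 0.003107 mol.
Photons absorbed: 0.598 × 0.003107 = 0.001858 mol.
Product formed: 0.514 × 0.001858 = 9.550e-4 mol.
Rate: 9.550e-4 mol / (4320 s × 0.0198 L) = 1.12e-5 M s⁻¹.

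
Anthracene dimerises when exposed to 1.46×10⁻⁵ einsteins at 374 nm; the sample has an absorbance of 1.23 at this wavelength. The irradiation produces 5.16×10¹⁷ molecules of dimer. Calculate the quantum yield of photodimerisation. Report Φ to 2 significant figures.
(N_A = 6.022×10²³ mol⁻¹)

Product: 5.16×10¹⁷ / 6.022×10²³ = 8.569×10⁻⁷ mol.
Fraction absorbed: 1 − 10^(−1.23) = 0.9411.
Photons absorbed: 0.9411 × 1.46×10⁻⁵ = 1.374×10⁻⁵ mol.
Φ = 8.569×10⁻⁷ mol / 1.374×10⁻⁵ mol photons = 0.062.

Φ = 0.062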